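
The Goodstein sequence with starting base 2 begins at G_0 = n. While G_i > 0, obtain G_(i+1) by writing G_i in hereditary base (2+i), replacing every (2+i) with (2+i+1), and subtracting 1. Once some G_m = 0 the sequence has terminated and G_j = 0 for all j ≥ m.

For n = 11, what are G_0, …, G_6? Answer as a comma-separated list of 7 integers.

11, 84, 1027, 15627, 279937, 5764801, 134217727

step 0: 11 = 2^(2 + 1) + 2 + 1; sub 3 for 2: 3^(3 + 1) + 3 + 1; = 85; G_1 = 85−1 = 84
step 1: 84 = 3^(3 + 1) + 3; sub 4 for 3: 4^(4 + 1) + 4; = 1028; G_2 = 1028−1 = 1027
step 2: 1027 = 4^(4 + 1) + 3; sub 5 for 4: 5^(5 + 1) + 3; = 15628; G_3 = 15628−1 = 15627
step 3: 15627 = 5^(5 + 1) + 2; sub 6 for 5: 6^(6 + 1) + 2; = 279938; G_4 = 279938−1 = 279937
step 4: 279937 = 6^(6 + 1) + 1; sub 7 for 6: 7^(7 + 1) + 1; = 5764802; G_5 = 5764802−1 = 5764801
step 5: 5764801 = 7^(7 + 1); sub 8 for 7: 8^(8 + 1); = 134217728; G_6 = 134217728−1 = 134217727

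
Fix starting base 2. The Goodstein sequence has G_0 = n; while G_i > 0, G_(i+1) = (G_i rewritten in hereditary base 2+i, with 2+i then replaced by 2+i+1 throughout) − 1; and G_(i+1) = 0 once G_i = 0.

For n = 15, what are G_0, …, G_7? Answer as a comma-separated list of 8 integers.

15, 111, 1283, 18752, 326593, 6588344, 150994943, 3524450280

[0] 15 ≡ 2^(2 + 1) + 2^2 + 2 + 1 (base 2). Lift 3: 112. −1: 111.
[1] 111 ≡ 3^(3 + 1) + 3^3 + 3 (base 3). Lift 4: 1284. −1: 1283.
[2] 1283 ≡ 4^(4 + 1) + 4^4 + 3 (base 4). Lift 5: 18753. −1: 18752.
[3] 18752 ≡ 5^(5 + 1) + 5^5 + 2 (base 5). Lift 6: 326594. −1: 326593.
[4] 326593 ≡ 6^(6 + 1) + 6^6 + 1 (base 6). Lift 7: 6588345. −1: 6588344.
[5] 6588344 ≡ 7^(7 + 1) + 7^7 (base 7). Lift 8: 150994944. −1: 150994943.
[6] 150994943 ≡ 8^(8 + 1) + 7·8^7 + 7·8^6 + 7·8^5 + 7·8^4 + 7·8^3 + 7·8^2 + 7·8 + 7 (base 8). Lift 9: 3524450281. −1: 3524450280.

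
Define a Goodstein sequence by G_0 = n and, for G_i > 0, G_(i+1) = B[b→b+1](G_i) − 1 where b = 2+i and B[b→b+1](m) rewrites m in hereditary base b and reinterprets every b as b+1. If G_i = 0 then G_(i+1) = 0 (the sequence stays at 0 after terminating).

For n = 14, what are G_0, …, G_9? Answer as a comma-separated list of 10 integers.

14, 110, 1281, 18750, 326591, 5862840, 134404971, 3487116548, 100000555551, 3138429262496

i=0: 14 = 2^(2 + 1) + 2^2 + 2 (b=2); 2→3: 3^(3 + 1) + 3^3 + 3 = 111; 111−1 = 110
i=1: 110 = 3^(3 + 1) + 3^3 + 2 (b=3); 3→4: 4^(4 + 1) + 4^4 + 2 = 1282; 1282−1 = 1281
i=2: 1281 = 4^(4 + 1) + 4^4 + 1 (b=4); 4→5: 5^(5 + 1) + 5^5 + 1 = 18751; 18751−1 = 18750
i=3: 18750 = 5^(5 + 1) + 5^5 (b=5); 5→6: 6^(6 + 1) + 6^6 = 326592; 326592−1 = 326591
i=4: 326591 = 6^(6 + 1) + 5·6^5 + 5·6^4 + 5·6^3 + 5·6^2 + 5·6 + 5 (b=6); 6→7: 7^(7 + 1) + 5·7^5 + 5·7^4 + 5·7^3 + 5·7^2 + 5·7 + 5 = 5862841; 5862841−1 = 5862840
i=5: 5862840 = 7^(7 + 1) + 5·7^5 + 5·7^4 + 5·7^3 + 5·7^2 + 5·7 + 4 (b=7); 7→8: 8^(8 + 1) + 5·8^5 + 5·8^4 + 5·8^3 + 5·8^2 + 5·8 + 4 = 134404972; 134404972−1 = 134404971
i=6: 134404971 = 8^(8 + 1) + 5·8^5 + 5·8^4 + 5·8^3 + 5·8^2 + 5·8 + 3 (b=8); 8→9: 9^(9 + 1) + 5·9^5 + 5·9^4 + 5·9^3 + 5·9^2 + 5·9 + 3 = 3487116549; 3487116549−1 = 3487116548
i=7: 3487116548 = 9^(9 + 1) + 5·9^5 + 5·9^4 + 5·9^3 + 5·9^2 + 5·9 + 2 (b=9); 9→10: 10^(10 + 1) + 5·10^5 + 5·10^4 + 5·10^3 + 5·10^2 + 5·10 + 2 = 100000555552; 100000555552−1 = 100000555551
i=8: 100000555551 = 10^(10 + 1) + 5·10^5 + 5·10^4 + 5·10^3 + 5·10^2 + 5·10 + 1 (b=10); 10→11: 11^(11 + 1) + 5·11^5 + 5·11^4 + 5·11^3 + 5·11^2 + 5·11 + 1 = 3138429262497; 3138429262497−1 = 3138429262496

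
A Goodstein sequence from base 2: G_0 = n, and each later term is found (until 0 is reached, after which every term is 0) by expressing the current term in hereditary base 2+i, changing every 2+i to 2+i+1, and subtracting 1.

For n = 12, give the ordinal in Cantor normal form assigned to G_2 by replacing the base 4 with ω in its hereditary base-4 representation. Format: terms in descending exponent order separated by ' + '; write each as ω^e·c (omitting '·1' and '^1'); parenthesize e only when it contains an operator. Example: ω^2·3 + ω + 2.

G_0=12  [base 2] 2^(2 + 1) + 2^2  →[2↦3]→  3^(3 + 1) + 3^3 = 108  −1 ⇒ G_1=107
G_1=107  [base 3] 3^(3 + 1) + 2·3^2 + 2·3 + 2  →[3↦4]→  4^(4 + 1) + 2·4^2 + 2·4 + 2 = 1066  −1 ⇒ G_2=1065
G_2=1065  [base 4] 4^(4 + 1) + 2·4^2 + 2·4 + 1  →[4↦5]→  5^(5 + 1) + 2·5^2 + 2·5 + 1 = 15686  −1 ⇒ G_3=15685

ω^(ω + 1) + ω^2·2 + ω·2 + 1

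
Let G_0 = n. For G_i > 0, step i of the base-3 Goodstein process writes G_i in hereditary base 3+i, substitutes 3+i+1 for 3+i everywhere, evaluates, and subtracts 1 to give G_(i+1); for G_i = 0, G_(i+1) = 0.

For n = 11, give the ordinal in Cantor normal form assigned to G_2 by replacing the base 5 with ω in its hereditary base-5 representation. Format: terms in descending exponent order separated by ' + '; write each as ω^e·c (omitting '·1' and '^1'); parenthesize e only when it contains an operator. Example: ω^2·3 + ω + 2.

G_0=11  [base 3] 3^2 + 2  →[3↦4]→  4^2 + 2 = 18  −1 ⇒ G_1=17
G_1=17  [base 4] 4^2 + 1  →[4↦5]→  5^2 + 1 = 26  −1 ⇒ G_2=25
G_2=25  [base 5] 5^2  →[5↦6]→  6^2 = 36  −1 ⇒ G_3=35

ω^2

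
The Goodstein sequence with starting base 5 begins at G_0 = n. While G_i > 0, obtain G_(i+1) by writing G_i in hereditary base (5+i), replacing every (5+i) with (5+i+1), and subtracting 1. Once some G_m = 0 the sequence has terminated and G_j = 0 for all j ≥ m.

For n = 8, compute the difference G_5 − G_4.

base 5: 8 = 5 + 3; at 6: 6 + 3 = 9; next = 8
base 6: 8 = 6 + 2; at 7: 7 + 2 = 9; next = 8
base 7: 8 = 7 + 1; at 8: 8 + 1 = 9; next = 8
base 8: 8 = 8; at 9: 9 = 9; next = 8
base 9: 8 = 8; at 10: 8 = 8; next = 7

-1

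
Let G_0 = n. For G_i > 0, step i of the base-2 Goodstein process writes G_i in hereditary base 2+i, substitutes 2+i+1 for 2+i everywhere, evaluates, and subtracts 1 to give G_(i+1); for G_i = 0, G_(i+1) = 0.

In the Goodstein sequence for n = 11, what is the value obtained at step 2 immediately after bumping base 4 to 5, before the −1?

15628

(0) 11|_2 = 2^(2 + 1) + 2 + 1 ↦ 3^(3 + 1) + 3 + 1|_3 = 85 ⇒ 84
(1) 84|_3 = 3^(3 + 1) + 3 ↦ 4^(4 + 1) + 4|_4 = 1028 ⇒ 1027
(2) 1027|_4 = 4^(4 + 1) + 3 ↦ 5^(5 + 1) + 3|_5 = 15628 ⇒ 15627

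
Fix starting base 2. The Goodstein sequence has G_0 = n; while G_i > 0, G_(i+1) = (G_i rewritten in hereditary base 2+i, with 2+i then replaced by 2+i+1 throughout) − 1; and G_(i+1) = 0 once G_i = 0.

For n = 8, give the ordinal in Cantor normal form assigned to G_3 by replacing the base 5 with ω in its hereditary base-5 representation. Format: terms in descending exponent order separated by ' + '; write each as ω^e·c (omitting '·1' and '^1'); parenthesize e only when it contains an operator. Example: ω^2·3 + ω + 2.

ω^ω·2 + ω^2·2 + ω·2

8 —HB2→ 2^(2 + 1) —bump→ 3^(3 + 1) = 81 —(−1)→ 80
80 —HB3→ 2·3^3 + 2·3^2 + 2·3 + 2 —bump→ 2·4^4 + 2·4^2 + 2·4 + 2 = 554 —(−1)→ 553
553 —HB4→ 2·4^4 + 2·4^2 + 2·4 + 1 —bump→ 2·5^5 + 2·5^2 + 2·5 + 1 = 6311 —(−1)→ 6310
6310 —HB5→ 2·5^5 + 2·5^2 + 2·5 —bump→ 2·6^6 + 2·6^2 + 2·6 = 93396 —(−1)→ 93395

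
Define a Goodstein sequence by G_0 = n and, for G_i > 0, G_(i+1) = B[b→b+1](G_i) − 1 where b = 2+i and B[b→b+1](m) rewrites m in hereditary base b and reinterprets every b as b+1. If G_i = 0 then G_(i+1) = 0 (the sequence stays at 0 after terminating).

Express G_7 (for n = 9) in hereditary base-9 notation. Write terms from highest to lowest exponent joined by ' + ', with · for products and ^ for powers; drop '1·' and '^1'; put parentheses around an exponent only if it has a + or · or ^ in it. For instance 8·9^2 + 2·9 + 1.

3·9^9 + 3·9^3 + 3·9^2 + 2·9 + 6

G_0 = 9. HB_2(9) = 2^(2 + 1) + 1. Bump = 82. G_1 = 81.
G_1 = 81. HB_3(81) = 3^(3 + 1). Bump = 1024. G_2 = 1023.
G_2 = 1023. HB_4(1023) = 3·4^4 + 3·4^3 + 3·4^2 + 3·4 + 3. Bump = 9843. G_3 = 9842.
G_3 = 9842. HB_5(9842) = 3·5^5 + 3·5^3 + 3·5^2 + 3·5 + 2. Bump = 140744. G_4 = 140743.
G_4 = 140743. HB_6(140743) = 3·6^6 + 3·6^3 + 3·6^2 + 3·6 + 1. Bump = 2471827. G_5 = 2471826.
G_5 = 2471826. HB_7(2471826) = 3·7^7 + 3·7^3 + 3·7^2 + 3·7. Bump = 50333400. G_6 = 50333399.
G_6 = 50333399. HB_8(50333399) = 3·8^8 + 3·8^3 + 3·8^2 + 2·8 + 7. Bump = 1162263922. G_7 = 1162263921.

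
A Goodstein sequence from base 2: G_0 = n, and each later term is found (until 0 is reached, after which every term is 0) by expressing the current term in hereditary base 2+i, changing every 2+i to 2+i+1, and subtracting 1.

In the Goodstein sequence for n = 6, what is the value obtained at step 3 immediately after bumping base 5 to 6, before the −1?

i=0: 6 = 2^2 + 2 (b=2); 2→3: 3^3 + 3 = 30; 30−1 = 29
i=1: 29 = 3^3 + 2 (b=3); 3→4: 4^4 + 2 = 258; 258−1 = 257
i=2: 257 = 4^4 + 1 (b=4); 4→5: 5^5 + 1 = 3126; 3126−1 = 3125
i=3: 3125 = 5^5 (b=5); 5→6: 6^6 = 46656; 46656−1 = 46655

46656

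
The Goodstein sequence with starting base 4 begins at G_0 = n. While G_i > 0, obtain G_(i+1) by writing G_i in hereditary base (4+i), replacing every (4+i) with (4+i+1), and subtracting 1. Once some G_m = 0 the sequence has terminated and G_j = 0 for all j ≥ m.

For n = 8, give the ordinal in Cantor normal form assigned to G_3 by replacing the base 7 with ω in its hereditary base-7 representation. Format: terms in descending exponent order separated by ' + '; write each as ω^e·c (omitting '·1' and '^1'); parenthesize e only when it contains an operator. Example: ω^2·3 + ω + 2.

base 4: 8 = 2·4; at 5: 2·5 = 10; next = 9
base 5: 9 = 5 + 4; at 6: 6 + 4 = 10; next = 9
base 6: 9 = 6 + 3; at 7: 7 + 3 = 10; next = 9
base 7: 9 = 7 + 2; at 8: 8 + 2 = 10; next = 9

ω + 2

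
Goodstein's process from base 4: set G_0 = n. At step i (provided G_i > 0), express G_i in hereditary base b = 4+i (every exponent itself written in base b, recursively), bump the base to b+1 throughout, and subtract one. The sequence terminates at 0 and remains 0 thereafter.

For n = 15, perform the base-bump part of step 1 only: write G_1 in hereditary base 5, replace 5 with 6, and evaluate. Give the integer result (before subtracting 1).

base 4: 15 = 3·4 + 3; at 5: 3·5 + 3 = 18; next = 17
base 5: 17 = 3·5 + 2; at 6: 3·6 + 2 = 20; next = 19

20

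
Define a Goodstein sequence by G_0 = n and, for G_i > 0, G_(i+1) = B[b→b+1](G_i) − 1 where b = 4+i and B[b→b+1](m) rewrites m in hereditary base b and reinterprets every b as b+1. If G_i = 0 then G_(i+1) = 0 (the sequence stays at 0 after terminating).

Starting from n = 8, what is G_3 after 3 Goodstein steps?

9

step 0: 8 = 2·4; sub 5 for 4: 2·5; = 10; G_1 = 10−1 = 9
step 1: 9 = 5 + 4; sub 6 for 5: 6 + 4; = 10; G_2 = 10−1 = 9
step 2: 9 = 6 + 3; sub 7 for 6: 7 + 3; = 10; G_3 = 10−1 = 9
step 3: 9 = 7 + 2; sub 8 for 7: 8 + 2; = 10; G_4 = 10−1 = 9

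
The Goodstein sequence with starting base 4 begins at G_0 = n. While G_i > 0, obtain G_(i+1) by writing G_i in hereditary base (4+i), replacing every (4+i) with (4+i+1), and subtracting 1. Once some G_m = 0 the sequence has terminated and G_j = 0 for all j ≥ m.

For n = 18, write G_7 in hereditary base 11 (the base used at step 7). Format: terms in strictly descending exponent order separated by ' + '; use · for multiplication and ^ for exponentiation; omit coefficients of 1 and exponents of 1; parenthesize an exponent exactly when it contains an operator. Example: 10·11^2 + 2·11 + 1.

6·11 + 2

base 4: 18 = 4^2 + 2; at 5: 5^2 + 2 = 27; next = 26
base 5: 26 = 5^2 + 1; at 6: 6^2 + 1 = 37; next = 36
base 6: 36 = 6^2; at 7: 7^2 = 49; next = 48
base 7: 48 = 6·7 + 6; at 8: 6·8 + 6 = 54; next = 53
base 8: 53 = 6·8 + 5; at 9: 6·9 + 5 = 59; next = 58
base 9: 58 = 6·9 + 4; at 10: 6·10 + 4 = 64; next = 63
base 10: 63 = 6·10 + 3; at 11: 6·11 + 3 = 69; next = 68
base 11: 68 = 6·11 + 2; at 12: 6·12 + 2 = 74; next = 73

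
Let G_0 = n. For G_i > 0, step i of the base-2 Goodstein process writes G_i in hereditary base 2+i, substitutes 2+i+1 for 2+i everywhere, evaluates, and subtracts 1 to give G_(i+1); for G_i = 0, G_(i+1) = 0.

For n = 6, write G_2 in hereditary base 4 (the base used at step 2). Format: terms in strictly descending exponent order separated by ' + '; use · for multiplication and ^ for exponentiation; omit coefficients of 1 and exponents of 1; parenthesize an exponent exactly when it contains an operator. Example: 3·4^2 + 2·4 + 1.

G_0 = 6. HB_2(6) = 2^2 + 2. Bump = 30. G_1 = 29.
G_1 = 29. HB_3(29) = 3^3 + 2. Bump = 258. G_2 = 257.
G_2 = 257. HB_4(257) = 4^4 + 1. Bump = 3126. G_3 = 3125.

4^4 + 1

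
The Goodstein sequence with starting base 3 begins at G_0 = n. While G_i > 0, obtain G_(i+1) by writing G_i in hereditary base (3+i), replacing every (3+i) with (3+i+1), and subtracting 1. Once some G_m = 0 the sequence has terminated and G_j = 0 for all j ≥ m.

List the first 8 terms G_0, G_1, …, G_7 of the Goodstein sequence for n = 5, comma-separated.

5, 5, 5, 5, 4, 3, 2, 1

step 0: 5 = 3 + 2; sub 4 for 3: 4 + 2; = 6; G_1 = 6−1 = 5
step 1: 5 = 4 + 1; sub 5 for 4: 5 + 1; = 6; G_2 = 6−1 = 5
step 2: 5 = 5; sub 6 for 5: 6; = 6; G_3 = 6−1 = 5
step 3: 5 = 5; sub 7 for 6: 5; = 5; G_4 = 5−1 = 4
step 4: 4 = 4; sub 8 for 7: 4; = 4; G_5 = 4−1 = 3
step 5: 3 = 3; sub 9 for 8: 3; = 3; G_6 = 3−1 = 2
step 6: 2 = 2; sub 10 for 9: 2; = 2; G_7 = 2−1 = 1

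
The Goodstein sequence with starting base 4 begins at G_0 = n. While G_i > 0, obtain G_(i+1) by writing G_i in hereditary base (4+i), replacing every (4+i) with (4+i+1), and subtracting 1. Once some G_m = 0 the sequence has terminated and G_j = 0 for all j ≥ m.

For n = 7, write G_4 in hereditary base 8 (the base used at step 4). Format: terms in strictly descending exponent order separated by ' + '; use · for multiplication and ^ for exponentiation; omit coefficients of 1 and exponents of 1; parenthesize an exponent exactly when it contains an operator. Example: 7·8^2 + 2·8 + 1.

G_0=7  [base 4] 4 + 3  →[4↦5]→  5 + 3 = 8  −1 ⇒ G_1=7
G_1=7  [base 5] 5 + 2  →[5↦6]→  6 + 2 = 8  −1 ⇒ G_2=7
G_2=7  [base 6] 6 + 1  →[6↦7]→  7 + 1 = 8  −1 ⇒ G_3=7
G_3=7  [base 7] 7  →[7↦8]→  8 = 8  −1 ⇒ G_4=7
G_4=7  [base 8] 7  →[8↦9]→  7 = 7  −1 ⇒ G_5=6

7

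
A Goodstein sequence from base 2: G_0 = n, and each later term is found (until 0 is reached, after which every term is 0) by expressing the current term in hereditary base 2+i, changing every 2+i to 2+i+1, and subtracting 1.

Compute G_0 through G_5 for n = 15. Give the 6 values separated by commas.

[0] 15 ≡ 2^(2 + 1) + 2^2 + 2 + 1 (base 2). Lift 3: 112. −1: 111.
[1] 111 ≡ 3^(3 + 1) + 3^3 + 3 (base 3). Lift 4: 1284. −1: 1283.
[2] 1283 ≡ 4^(4 + 1) + 4^4 + 3 (base 4). Lift 5: 18753. −1: 18752.
[3] 18752 ≡ 5^(5 + 1) + 5^5 + 2 (base 5). Lift 6: 326594. −1: 326593.
[4] 326593 ≡ 6^(6 + 1) + 6^6 + 1 (base 6). Lift 7: 6588345. −1: 6588344.

15, 111, 1283, 18752, 326593, 6588344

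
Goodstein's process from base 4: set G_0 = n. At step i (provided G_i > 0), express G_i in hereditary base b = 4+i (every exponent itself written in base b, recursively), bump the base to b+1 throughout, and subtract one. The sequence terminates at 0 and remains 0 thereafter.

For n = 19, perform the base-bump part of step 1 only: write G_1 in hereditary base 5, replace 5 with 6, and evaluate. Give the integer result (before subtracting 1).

38

base 4: 19 = 4^2 + 3; at 5: 5^2 + 3 = 28; next = 27
base 5: 27 = 5^2 + 2; at 6: 6^2 + 2 = 38; next = 37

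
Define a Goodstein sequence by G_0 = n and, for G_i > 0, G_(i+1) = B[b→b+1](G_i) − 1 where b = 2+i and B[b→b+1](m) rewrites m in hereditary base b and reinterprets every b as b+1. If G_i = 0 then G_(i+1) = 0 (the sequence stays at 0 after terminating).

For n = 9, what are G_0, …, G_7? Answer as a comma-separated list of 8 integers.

9, 81, 1023, 9842, 140743, 2471826, 50333399, 1162263921

9 —HB2→ 2^(2 + 1) + 1 —bump→ 3^(3 + 1) + 1 = 82 —(−1)→ 81
81 —HB3→ 3^(3 + 1) —bump→ 4^(4 + 1) = 1024 —(−1)→ 1023
1023 —HB4→ 3·4^4 + 3·4^3 + 3·4^2 + 3·4 + 3 —bump→ 3·5^5 + 3·5^3 + 3·5^2 + 3·5 + 3 = 9843 —(−1)→ 9842
9842 —HB5→ 3·5^5 + 3·5^3 + 3·5^2 + 3·5 + 2 —bump→ 3·6^6 + 3·6^3 + 3·6^2 + 3·6 + 2 = 140744 —(−1)→ 140743
140743 —HB6→ 3·6^6 + 3·6^3 + 3·6^2 + 3·6 + 1 —bump→ 3·7^7 + 3·7^3 + 3·7^2 + 3·7 + 1 = 2471827 —(−1)→ 2471826
2471826 —HB7→ 3·7^7 + 3·7^3 + 3·7^2 + 3·7 —bump→ 3·8^8 + 3·8^3 + 3·8^2 + 3·8 = 50333400 —(−1)→ 50333399
50333399 —HB8→ 3·8^8 + 3·8^3 + 3·8^2 + 2·8 + 7 —bump→ 3·9^9 + 3·9^3 + 3·9^2 + 2·9 + 7 = 1162263922 —(−1)→ 1162263921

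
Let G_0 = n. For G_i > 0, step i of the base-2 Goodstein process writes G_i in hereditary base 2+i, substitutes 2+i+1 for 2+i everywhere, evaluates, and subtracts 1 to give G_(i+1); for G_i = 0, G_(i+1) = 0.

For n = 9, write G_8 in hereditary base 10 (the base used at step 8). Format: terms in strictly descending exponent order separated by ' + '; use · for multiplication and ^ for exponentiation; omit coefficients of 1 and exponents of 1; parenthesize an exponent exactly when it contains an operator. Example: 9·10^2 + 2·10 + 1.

base 2: 9 = 2^(2 + 1) + 1; at 3: 3^(3 + 1) + 1 = 82; next = 81
base 3: 81 = 3^(3 + 1); at 4: 4^(4 + 1) = 1024; next = 1023
base 4: 1023 = 3·4^4 + 3·4^3 + 3·4^2 + 3·4 + 3; at 5: 3·5^5 + 3·5^3 + 3·5^2 + 3·5 + 3 = 9843; next = 9842
base 5: 9842 = 3·5^5 + 3·5^3 + 3·5^2 + 3·5 + 2; at 6: 3·6^6 + 3·6^3 + 3·6^2 + 3·6 + 2 = 140744; next = 140743
base 6: 140743 = 3·6^6 + 3·6^3 + 3·6^2 + 3·6 + 1; at 7: 3·7^7 + 3·7^3 + 3·7^2 + 3·7 + 1 = 2471827; next = 2471826
base 7: 2471826 = 3·7^7 + 3·7^3 + 3·7^2 + 3·7; at 8: 3·8^8 + 3·8^3 + 3·8^2 + 3·8 = 50333400; next = 50333399
base 8: 50333399 = 3·8^8 + 3·8^3 + 3·8^2 + 2·8 + 7; at 9: 3·9^9 + 3·9^3 + 3·9^2 + 2·9 + 7 = 1162263922; next = 1162263921
base 9: 1162263921 = 3·9^9 + 3·9^3 + 3·9^2 + 2·9 + 6; at 10: 3·10^10 + 3·10^3 + 3·10^2 + 2·10 + 6 = 30000003326; next = 30000003325
base 10: 30000003325 = 3·10^10 + 3·10^3 + 3·10^2 + 2·10 + 5; at 11: 3·11^11 + 3·11^3 + 3·11^2 + 2·11 + 5 = 855935016216; next = 855935016215

3·10^10 + 3·10^3 + 3·10^2 + 2·10 + 5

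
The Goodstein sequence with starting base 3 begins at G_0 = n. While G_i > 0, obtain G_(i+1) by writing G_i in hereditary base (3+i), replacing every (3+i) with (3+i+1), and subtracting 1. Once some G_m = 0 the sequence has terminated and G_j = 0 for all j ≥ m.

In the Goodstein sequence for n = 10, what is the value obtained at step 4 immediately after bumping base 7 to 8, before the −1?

base 3: 10 = 3^2 + 1; at 4: 4^2 + 1 = 17; next = 16
base 4: 16 = 4^2; at 5: 5^2 = 25; next = 24
base 5: 24 = 4·5 + 4; at 6: 4·6 + 4 = 28; next = 27
base 6: 27 = 4·6 + 3; at 7: 4·7 + 3 = 31; next = 30
base 7: 30 = 4·7 + 2; at 8: 4·8 + 2 = 34; next = 33

34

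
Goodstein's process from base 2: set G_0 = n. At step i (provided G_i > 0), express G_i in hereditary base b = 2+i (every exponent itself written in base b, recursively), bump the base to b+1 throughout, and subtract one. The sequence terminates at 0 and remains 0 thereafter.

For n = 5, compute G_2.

step 0: 5 = 2^2 + 1; sub 3 for 2: 3^3 + 1; = 28; G_1 = 28−1 = 27
step 1: 27 = 3^3; sub 4 for 3: 4^4; = 256; G_2 = 256−1 = 255
step 2: 255 = 3·4^3 + 3·4^2 + 3·4 + 3; sub 5 for 4: 3·5^3 + 3·5^2 + 3·5 + 3; = 468; G_3 = 468−1 = 467

255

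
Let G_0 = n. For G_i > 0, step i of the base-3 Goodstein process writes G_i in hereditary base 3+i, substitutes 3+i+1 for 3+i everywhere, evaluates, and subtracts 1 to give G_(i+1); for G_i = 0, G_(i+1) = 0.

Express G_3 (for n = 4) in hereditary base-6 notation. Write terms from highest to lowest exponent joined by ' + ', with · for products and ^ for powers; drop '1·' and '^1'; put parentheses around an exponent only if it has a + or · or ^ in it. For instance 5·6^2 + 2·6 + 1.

3

G_0 = 4. HB_3(4) = 3 + 1. Bump = 5. G_1 = 4.
G_1 = 4. HB_4(4) = 4. Bump = 5. G_2 = 4.
G_2 = 4. HB_5(4) = 4. Bump = 4. G_3 = 3.
G_3 = 3. HB_6(3) = 3. Bump = 3. G_4 = 2.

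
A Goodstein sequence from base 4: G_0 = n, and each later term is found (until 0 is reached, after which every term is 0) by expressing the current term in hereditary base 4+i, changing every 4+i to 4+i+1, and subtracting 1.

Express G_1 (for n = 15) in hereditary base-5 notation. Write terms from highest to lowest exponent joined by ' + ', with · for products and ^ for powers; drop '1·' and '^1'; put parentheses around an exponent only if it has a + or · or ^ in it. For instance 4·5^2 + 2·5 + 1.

3·5 + 2

base 4: 15 = 3·4 + 3; at 5: 3·5 + 3 = 18; next = 17
base 5: 17 = 3·5 + 2; at 6: 3·6 + 2 = 20; next = 19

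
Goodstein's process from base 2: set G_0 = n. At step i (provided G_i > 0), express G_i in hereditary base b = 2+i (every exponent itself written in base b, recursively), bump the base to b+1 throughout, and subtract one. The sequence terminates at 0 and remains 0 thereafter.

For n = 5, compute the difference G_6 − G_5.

554

5 —HB2→ 2^2 + 1 —bump→ 3^3 + 1 = 28 —(−1)→ 27
27 —HB3→ 3^3 —bump→ 4^4 = 256 —(−1)→ 255
255 —HB4→ 3·4^3 + 3·4^2 + 3·4 + 3 —bump→ 3·5^3 + 3·5^2 + 3·5 + 3 = 468 —(−1)→ 467
467 —HB5→ 3·5^3 + 3·5^2 + 3·5 + 2 —bump→ 3·6^3 + 3·6^2 + 3·6 + 2 = 776 —(−1)→ 775
775 —HB6→ 3·6^3 + 3·6^2 + 3·6 + 1 —bump→ 3·7^3 + 3·7^2 + 3·7 + 1 = 1198 —(−1)→ 1197
1197 —HB7→ 3·7^3 + 3·7^2 + 3·7 —bump→ 3·8^3 + 3·8^2 + 3·8 = 1752 —(−1)→ 1751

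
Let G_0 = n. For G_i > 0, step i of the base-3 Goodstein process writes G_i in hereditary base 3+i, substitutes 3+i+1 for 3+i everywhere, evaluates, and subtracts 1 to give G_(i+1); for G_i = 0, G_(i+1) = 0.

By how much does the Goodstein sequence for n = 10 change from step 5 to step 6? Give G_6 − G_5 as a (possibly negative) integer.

[0] 10 ≡ 3^2 + 1 (base 3). Lift 4: 17. −1: 16.
[1] 16 ≡ 4^2 (base 4). Lift 5: 25. −1: 24.
[2] 24 ≡ 4·5 + 4 (base 5). Lift 6: 28. −1: 27.
[3] 27 ≡ 4·6 + 3 (base 6). Lift 7: 31. −1: 30.
[4] 30 ≡ 4·7 + 2 (base 7). Lift 8: 34. −1: 33.
[5] 33 ≡ 4·8 + 1 (base 8). Lift 9: 37. −1: 36.

3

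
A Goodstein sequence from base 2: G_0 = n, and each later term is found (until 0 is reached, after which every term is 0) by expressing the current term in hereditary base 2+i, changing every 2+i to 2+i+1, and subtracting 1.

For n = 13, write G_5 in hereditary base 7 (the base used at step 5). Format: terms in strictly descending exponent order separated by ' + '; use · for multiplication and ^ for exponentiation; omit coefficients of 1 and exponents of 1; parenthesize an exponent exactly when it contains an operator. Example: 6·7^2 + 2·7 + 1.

7^(7 + 1) + 3·7^3 + 3·7^2 + 3·7

step 0: 13 = 2^(2 + 1) + 2^2 + 1; sub 3 for 2: 3^(3 + 1) + 3^3 + 1; = 109; G_1 = 109−1 = 108
step 1: 108 = 3^(3 + 1) + 3^3; sub 4 for 3: 4^(4 + 1) + 4^4; = 1280; G_2 = 1280−1 = 1279
step 2: 1279 = 4^(4 + 1) + 3·4^3 + 3·4^2 + 3·4 + 3; sub 5 for 4: 5^(5 + 1) + 3·5^3 + 3·5^2 + 3·5 + 3; = 16093; G_3 = 16093−1 = 16092
step 3: 16092 = 5^(5 + 1) + 3·5^3 + 3·5^2 + 3·5 + 2; sub 6 for 5: 6^(6 + 1) + 3·6^3 + 3·6^2 + 3·6 + 2; = 280712; G_4 = 280712−1 = 280711
step 4: 280711 = 6^(6 + 1) + 3·6^3 + 3·6^2 + 3·6 + 1; sub 7 for 6: 7^(7 + 1) + 3·7^3 + 3·7^2 + 3·7 + 1; = 5765999; G_5 = 5765999−1 = 5765998
step 5: 5765998 = 7^(7 + 1) + 3·7^3 + 3·7^2 + 3·7; sub 8 for 7: 8^(8 + 1) + 3·8^3 + 3·8^2 + 3·8; = 134219480; G_6 = 134219480−1 = 134219479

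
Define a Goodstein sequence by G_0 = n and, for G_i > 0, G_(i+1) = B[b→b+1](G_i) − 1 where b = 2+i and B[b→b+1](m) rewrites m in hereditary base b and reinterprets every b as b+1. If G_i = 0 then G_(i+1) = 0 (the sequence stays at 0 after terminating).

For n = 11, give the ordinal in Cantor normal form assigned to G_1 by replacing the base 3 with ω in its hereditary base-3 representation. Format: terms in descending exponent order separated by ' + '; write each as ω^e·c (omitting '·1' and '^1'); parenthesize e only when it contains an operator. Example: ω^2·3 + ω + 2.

(0) 11|_2 = 2^(2 + 1) + 2 + 1 ↦ 3^(3 + 1) + 3 + 1|_3 = 85 ⇒ 84
(1) 84|_3 = 3^(3 + 1) + 3 ↦ 4^(4 + 1) + 4|_4 = 1028 ⇒ 1027

ω^(ω + 1) + ω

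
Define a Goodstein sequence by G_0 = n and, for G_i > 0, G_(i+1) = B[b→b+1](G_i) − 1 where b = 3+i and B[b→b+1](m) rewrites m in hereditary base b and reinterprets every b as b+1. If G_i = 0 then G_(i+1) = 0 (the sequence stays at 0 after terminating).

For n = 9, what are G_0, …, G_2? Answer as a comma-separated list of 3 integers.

9, 15, 17

G_0=9  [base 3] 3^2  →[3↦4]→  4^2 = 16  −1 ⇒ G_1=15
G_1=15  [base 4] 3·4 + 3  →[4↦5]→  3·5 + 3 = 18  −1 ⇒ G_2=17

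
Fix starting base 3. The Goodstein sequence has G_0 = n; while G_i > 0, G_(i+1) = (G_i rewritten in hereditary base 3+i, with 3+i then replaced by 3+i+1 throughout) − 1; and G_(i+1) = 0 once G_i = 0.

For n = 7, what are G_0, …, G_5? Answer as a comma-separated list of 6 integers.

G_0=7  [base 3] 2·3 + 1  →[3↦4]→  2·4 + 1 = 9  −1 ⇒ G_1=8
G_1=8  [base 4] 2·4  →[4↦5]→  2·5 = 10  −1 ⇒ G_2=9
G_2=9  [base 5] 5 + 4  →[5↦6]→  6 + 4 = 10  −1 ⇒ G_3=9
G_3=9  [base 6] 6 + 3  →[6↦7]→  7 + 3 = 10  −1 ⇒ G_4=9
G_4=9  [base 7] 7 + 2  →[7↦8]→  8 + 2 = 10  −1 ⇒ G_5=9

7, 8, 9, 9, 9, 9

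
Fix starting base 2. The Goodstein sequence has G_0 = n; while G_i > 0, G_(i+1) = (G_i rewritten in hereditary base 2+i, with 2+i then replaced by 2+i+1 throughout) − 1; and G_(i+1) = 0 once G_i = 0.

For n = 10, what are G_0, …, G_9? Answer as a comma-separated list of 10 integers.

(0) 10|_2 = 2^(2 + 1) + 2 ↦ 3^(3 + 1) + 3|_3 = 84 ⇒ 83
(1) 83|_3 = 3^(3 + 1) + 2 ↦ 4^(4 + 1) + 2|_4 = 1026 ⇒ 1025
(2) 1025|_4 = 4^(4 + 1) + 1 ↦ 5^(5 + 1) + 1|_5 = 15626 ⇒ 15625
(3) 15625|_5 = 5^(5 + 1) ↦ 6^(6 + 1)|_6 = 279936 ⇒ 279935
(4) 279935|_6 = 5·6^6 + 5·6^5 + 5·6^4 + 5·6^3 + 5·6^2 + 5·6 + 5 ↦ 5·7^7 + 5·7^5 + 5·7^4 + 5·7^3 + 5·7^2 + 5·7 + 5|_7 = 4215755 ⇒ 4215754
(5) 4215754|_7 = 5·7^7 + 5·7^5 + 5·7^4 + 5·7^3 + 5·7^2 + 5·7 + 4 ↦ 5·8^8 + 5·8^5 + 5·8^4 + 5·8^3 + 5·8^2 + 5·8 + 4|_8 = 84073324 ⇒ 84073323
(6) 84073323|_8 = 5·8^8 + 5·8^5 + 5·8^4 + 5·8^3 + 5·8^2 + 5·8 + 3 ↦ 5·9^9 + 5·9^5 + 5·9^4 + 5·9^3 + 5·9^2 + 5·9 + 3|_9 = 1937434593 ⇒ 1937434592
(7) 1937434592|_9 = 5·9^9 + 5·9^5 + 5·9^4 + 5·9^3 + 5·9^2 + 5·9 + 2 ↦ 5·10^10 + 5·10^5 + 5·10^4 + 5·10^3 + 5·10^2 + 5·10 + 2|_10 = 50000555552 ⇒ 50000555551
(8) 50000555551|_10 = 5·10^10 + 5·10^5 + 5·10^4 + 5·10^3 + 5·10^2 + 5·10 + 1 ↦ 5·11^11 + 5·11^5 + 5·11^4 + 5·11^3 + 5·11^2 + 5·11 + 1|_11 = 1426559238831 ⇒ 1426559238830

10, 83, 1025, 15625, 279935, 4215754, 84073323, 1937434592, 50000555551, 1426559238830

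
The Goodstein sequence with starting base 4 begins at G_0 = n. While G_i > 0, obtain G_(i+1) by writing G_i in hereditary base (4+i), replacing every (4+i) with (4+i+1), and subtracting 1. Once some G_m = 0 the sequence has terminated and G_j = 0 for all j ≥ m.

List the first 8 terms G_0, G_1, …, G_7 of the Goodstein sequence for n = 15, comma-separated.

15, 17, 19, 21, 23, 24, 25, 26

i=0: 15 = 3·4 + 3 (b=4); 4→5: 3·5 + 3 = 18; 18−1 = 17
i=1: 17 = 3·5 + 2 (b=5); 5→6: 3·6 + 2 = 20; 20−1 = 19
i=2: 19 = 3·6 + 1 (b=6); 6→7: 3·7 + 1 = 22; 22−1 = 21
i=3: 21 = 3·7 (b=7); 7→8: 3·8 = 24; 24−1 = 23
i=4: 23 = 2·8 + 7 (b=8); 8→9: 2·9 + 7 = 25; 25−1 = 24
i=5: 24 = 2·9 + 6 (b=9); 9→10: 2·10 + 6 = 26; 26−1 = 25
i=6: 25 = 2·10 + 5 (b=10); 10→11: 2·11 + 5 = 27; 27−1 = 26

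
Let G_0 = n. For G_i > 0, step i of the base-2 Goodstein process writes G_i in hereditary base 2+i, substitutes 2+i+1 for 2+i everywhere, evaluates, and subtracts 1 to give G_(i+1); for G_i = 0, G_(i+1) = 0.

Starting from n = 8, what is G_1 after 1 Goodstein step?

80

G_0=8  [base 2] 2^(2 + 1)  →[2↦3]→  3^(3 + 1) = 81  −1 ⇒ G_1=80
G_1=80  [base 3] 2·3^3 + 2·3^2 + 2·3 + 2  →[3↦4]→  2·4^4 + 2·4^2 + 2·4 + 2 = 554  −1 ⇒ G_2=553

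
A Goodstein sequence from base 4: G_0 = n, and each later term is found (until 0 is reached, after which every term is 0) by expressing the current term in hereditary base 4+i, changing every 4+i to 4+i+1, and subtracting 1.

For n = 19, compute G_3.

[0] 19 ≡ 4^2 + 3 (base 4). Lift 5: 28. −1: 27.
[1] 27 ≡ 5^2 + 2 (base 5). Lift 6: 38. −1: 37.
[2] 37 ≡ 6^2 + 1 (base 6). Lift 7: 50. −1: 49.
[3] 49 ≡ 7^2 (base 7). Lift 8: 64. −1: 63.

49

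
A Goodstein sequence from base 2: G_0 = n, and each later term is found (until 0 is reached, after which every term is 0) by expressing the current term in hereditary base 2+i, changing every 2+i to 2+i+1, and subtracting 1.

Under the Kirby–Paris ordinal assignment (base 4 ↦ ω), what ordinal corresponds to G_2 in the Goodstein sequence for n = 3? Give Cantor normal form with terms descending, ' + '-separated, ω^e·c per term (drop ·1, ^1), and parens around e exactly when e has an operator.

i=0: 3 = 2 + 1 (b=2); 2→3: 3 + 1 = 4; 4−1 = 3
i=1: 3 = 3 (b=3); 3→4: 4 = 4; 4−1 = 3

3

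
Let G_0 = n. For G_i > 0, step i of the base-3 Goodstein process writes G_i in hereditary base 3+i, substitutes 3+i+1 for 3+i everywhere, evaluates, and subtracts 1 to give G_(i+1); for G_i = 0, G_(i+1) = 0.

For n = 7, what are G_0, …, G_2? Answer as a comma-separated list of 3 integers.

(0) 7|_3 = 2·3 + 1 ↦ 2·4 + 1|_4 = 9 ⇒ 8
(1) 8|_4 = 2·4 ↦ 2·5|_5 = 10 ⇒ 9

7, 8, 9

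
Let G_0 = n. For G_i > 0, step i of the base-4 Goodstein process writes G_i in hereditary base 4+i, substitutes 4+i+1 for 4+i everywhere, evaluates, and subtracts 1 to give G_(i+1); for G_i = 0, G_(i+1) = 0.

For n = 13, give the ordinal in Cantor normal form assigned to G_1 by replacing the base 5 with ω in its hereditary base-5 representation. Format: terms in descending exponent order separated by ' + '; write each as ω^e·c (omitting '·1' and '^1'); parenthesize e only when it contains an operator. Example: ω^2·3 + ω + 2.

base 4: 13 = 3·4 + 1; at 5: 3·5 + 1 = 16; next = 15
base 5: 15 = 3·5; at 6: 3·6 = 18; next = 17

ω·3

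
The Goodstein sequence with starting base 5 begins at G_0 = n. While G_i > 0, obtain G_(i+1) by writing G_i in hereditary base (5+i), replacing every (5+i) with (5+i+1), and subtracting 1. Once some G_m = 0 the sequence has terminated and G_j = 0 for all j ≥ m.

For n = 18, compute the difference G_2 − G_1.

(0) 18|_5 = 3·5 + 3 ↦ 3·6 + 3|_6 = 21 ⇒ 20
(1) 20|_6 = 3·6 + 2 ↦ 3·7 + 2|_7 = 23 ⇒ 22

2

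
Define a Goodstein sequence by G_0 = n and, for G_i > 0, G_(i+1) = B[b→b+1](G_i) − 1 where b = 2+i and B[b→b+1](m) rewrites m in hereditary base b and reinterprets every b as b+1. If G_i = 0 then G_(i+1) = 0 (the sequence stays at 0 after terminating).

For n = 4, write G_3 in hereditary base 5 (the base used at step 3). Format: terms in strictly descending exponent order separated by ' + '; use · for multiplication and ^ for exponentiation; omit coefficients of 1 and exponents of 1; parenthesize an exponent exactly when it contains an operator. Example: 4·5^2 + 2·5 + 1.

2·5^2 + 2·5

4 —HB2→ 2^2 —bump→ 3^3 = 27 —(−1)→ 26
26 —HB3→ 2·3^2 + 2·3 + 2 —bump→ 2·4^2 + 2·4 + 2 = 42 —(−1)→ 41
41 —HB4→ 2·4^2 + 2·4 + 1 —bump→ 2·5^2 + 2·5 + 1 = 61 —(−1)→ 60
60 —HB5→ 2·5^2 + 2·5 —bump→ 2·6^2 + 2·6 = 84 —(−1)→ 83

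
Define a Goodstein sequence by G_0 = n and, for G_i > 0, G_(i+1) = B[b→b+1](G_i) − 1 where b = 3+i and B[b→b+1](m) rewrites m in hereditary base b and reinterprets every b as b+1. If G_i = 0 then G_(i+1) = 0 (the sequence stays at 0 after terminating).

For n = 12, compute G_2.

27

(0) 12|_3 = 3^2 + 3 ↦ 4^2 + 4|_4 = 20 ⇒ 19
(1) 19|_4 = 4^2 + 3 ↦ 5^2 + 3|_5 = 28 ⇒ 27
(2) 27|_5 = 5^2 + 2 ↦ 6^2 + 2|_6 = 38 ⇒ 37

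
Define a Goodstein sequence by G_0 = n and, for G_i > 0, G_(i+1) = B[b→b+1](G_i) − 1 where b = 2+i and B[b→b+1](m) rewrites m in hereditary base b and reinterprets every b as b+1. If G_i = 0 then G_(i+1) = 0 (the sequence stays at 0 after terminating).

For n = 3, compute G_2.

[0] 3 ≡ 2 + 1 (base 2). Lift 3: 4. −1: 3.
[1] 3 ≡ 3 (base 3). Lift 4: 4. −1: 3.

3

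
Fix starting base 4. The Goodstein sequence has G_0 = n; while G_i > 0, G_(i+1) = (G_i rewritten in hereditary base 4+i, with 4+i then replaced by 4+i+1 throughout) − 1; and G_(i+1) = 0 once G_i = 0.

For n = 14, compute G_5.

[0] 14 ≡ 3·4 + 2 (base 4). Lift 5: 17. −1: 16.
[1] 16 ≡ 3·5 + 1 (base 5). Lift 6: 19. −1: 18.
[2] 18 ≡ 3·6 (base 6). Lift 7: 21. −1: 20.
[3] 20 ≡ 2·7 + 6 (base 7). Lift 8: 22. −1: 21.
[4] 21 ≡ 2·8 + 5 (base 8). Lift 9: 23. −1: 22.
[5] 22 ≡ 2·9 + 4 (base 9). Lift 10: 24. −1: 23.

22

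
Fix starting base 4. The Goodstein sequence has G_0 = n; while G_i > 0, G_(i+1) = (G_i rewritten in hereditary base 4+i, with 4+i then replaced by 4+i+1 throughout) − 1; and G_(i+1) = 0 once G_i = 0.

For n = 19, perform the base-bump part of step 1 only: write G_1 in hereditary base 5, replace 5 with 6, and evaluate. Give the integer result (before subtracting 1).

i=0: 19 = 4^2 + 3 (b=4); 4→5: 5^2 + 3 = 28; 28−1 = 27
i=1: 27 = 5^2 + 2 (b=5); 5→6: 6^2 + 2 = 38; 38−1 = 37

38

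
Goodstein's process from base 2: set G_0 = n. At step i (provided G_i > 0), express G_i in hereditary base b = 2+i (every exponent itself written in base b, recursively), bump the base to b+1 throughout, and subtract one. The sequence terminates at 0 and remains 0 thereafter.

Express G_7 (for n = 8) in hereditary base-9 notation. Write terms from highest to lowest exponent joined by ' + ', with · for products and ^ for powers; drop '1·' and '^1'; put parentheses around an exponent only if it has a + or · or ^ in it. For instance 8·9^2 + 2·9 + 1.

8 —HB2→ 2^(2 + 1) —bump→ 3^(3 + 1) = 81 —(−1)→ 80
80 —HB3→ 2·3^3 + 2·3^2 + 2·3 + 2 —bump→ 2·4^4 + 2·4^2 + 2·4 + 2 = 554 —(−1)→ 553
553 —HB4→ 2·4^4 + 2·4^2 + 2·4 + 1 —bump→ 2·5^5 + 2·5^2 + 2·5 + 1 = 6311 —(−1)→ 6310
6310 —HB5→ 2·5^5 + 2·5^2 + 2·5 —bump→ 2·6^6 + 2·6^2 + 2·6 = 93396 —(−1)→ 93395
93395 —HB6→ 2·6^6 + 2·6^2 + 6 + 5 —bump→ 2·7^7 + 2·7^2 + 7 + 5 = 1647196 —(−1)→ 1647195
1647195 —HB7→ 2·7^7 + 2·7^2 + 7 + 4 —bump→ 2·8^8 + 2·8^2 + 8 + 4 = 33554572 —(−1)→ 33554571
33554571 —HB8→ 2·8^8 + 2·8^2 + 8 + 3 —bump→ 2·9^9 + 2·9^2 + 9 + 3 = 774841152 —(−1)→ 774841151
774841151 —HB9→ 2·9^9 + 2·9^2 + 9 + 2 —bump→ 2·10^10 + 2·10^2 + 10 + 2 = 20000000212 —(−1)→ 20000000211

2·9^9 + 2·9^2 + 9 + 2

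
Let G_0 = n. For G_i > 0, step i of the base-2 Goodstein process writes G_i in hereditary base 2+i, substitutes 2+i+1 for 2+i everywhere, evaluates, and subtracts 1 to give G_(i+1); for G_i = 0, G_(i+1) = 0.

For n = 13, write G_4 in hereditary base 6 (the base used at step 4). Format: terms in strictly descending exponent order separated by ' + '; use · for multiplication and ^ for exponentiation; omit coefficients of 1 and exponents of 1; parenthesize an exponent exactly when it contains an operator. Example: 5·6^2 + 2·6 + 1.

i=0: 13 = 2^(2 + 1) + 2^2 + 1 (b=2); 2→3: 3^(3 + 1) + 3^3 + 1 = 109; 109−1 = 108
i=1: 108 = 3^(3 + 1) + 3^3 (b=3); 3→4: 4^(4 + 1) + 4^4 = 1280; 1280−1 = 1279
i=2: 1279 = 4^(4 + 1) + 3·4^3 + 3·4^2 + 3·4 + 3 (b=4); 4→5: 5^(5 + 1) + 3·5^3 + 3·5^2 + 3·5 + 3 = 16093; 16093−1 = 16092
i=3: 16092 = 5^(5 + 1) + 3·5^3 + 3·5^2 + 3·5 + 2 (b=5); 5→6: 6^(6 + 1) + 3·6^3 + 3·6^2 + 3·6 + 2 = 280712; 280712−1 = 280711
i=4: 280711 = 6^(6 + 1) + 3·6^3 + 3·6^2 + 3·6 + 1 (b=6); 6→7: 7^(7 + 1) + 3·7^3 + 3·7^2 + 3·7 + 1 = 5765999; 5765999−1 = 5765998

6^(6 + 1) + 3·6^3 + 3·6^2 + 3·6 + 1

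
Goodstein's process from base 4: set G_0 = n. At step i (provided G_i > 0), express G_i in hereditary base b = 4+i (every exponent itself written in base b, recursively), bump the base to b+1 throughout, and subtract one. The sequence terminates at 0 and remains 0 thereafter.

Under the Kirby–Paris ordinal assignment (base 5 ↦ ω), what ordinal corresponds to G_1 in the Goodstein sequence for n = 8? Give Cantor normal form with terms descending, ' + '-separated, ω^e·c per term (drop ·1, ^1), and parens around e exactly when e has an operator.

i=0: 8 = 2·4 (b=4); 4→5: 2·5 = 10; 10−1 = 9
i=1: 9 = 5 + 4 (b=5); 5→6: 6 + 4 = 10; 10−1 = 9

ω + 4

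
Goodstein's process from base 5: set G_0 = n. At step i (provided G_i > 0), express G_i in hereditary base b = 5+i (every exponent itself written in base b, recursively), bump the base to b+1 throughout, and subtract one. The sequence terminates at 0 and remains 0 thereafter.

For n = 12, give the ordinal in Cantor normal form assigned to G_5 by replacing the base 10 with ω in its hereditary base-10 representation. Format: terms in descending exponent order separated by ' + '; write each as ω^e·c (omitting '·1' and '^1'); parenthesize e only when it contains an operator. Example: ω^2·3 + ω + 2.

ω + 5

12 —HB5→ 2·5 + 2 —bump→ 2·6 + 2 = 14 —(−1)→ 13
13 —HB6→ 2·6 + 1 —bump→ 2·7 + 1 = 15 —(−1)→ 14
14 —HB7→ 2·7 —bump→ 2·8 = 16 —(−1)→ 15
15 —HB8→ 8 + 7 —bump→ 9 + 7 = 16 —(−1)→ 15
15 —HB9→ 9 + 6 —bump→ 10 + 6 = 16 —(−1)→ 15
15 —HB10→ 10 + 5 —bump→ 11 + 5 = 16 —(−1)→ 15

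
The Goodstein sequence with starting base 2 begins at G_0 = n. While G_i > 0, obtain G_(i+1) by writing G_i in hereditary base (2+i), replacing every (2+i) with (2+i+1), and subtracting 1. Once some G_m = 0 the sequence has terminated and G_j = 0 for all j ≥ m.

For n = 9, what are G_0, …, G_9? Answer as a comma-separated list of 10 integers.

9, 81, 1023, 9842, 140743, 2471826, 50333399, 1162263921, 30000003325, 855935016215

(0) 9|_2 = 2^(2 + 1) + 1 ↦ 3^(3 + 1) + 1|_3 = 82 ⇒ 81
(1) 81|_3 = 3^(3 + 1) ↦ 4^(4 + 1)|_4 = 1024 ⇒ 1023
(2) 1023|_4 = 3·4^4 + 3·4^3 + 3·4^2 + 3·4 + 3 ↦ 3·5^5 + 3·5^3 + 3·5^2 + 3·5 + 3|_5 = 9843 ⇒ 9842
(3) 9842|_5 = 3·5^5 + 3·5^3 + 3·5^2 + 3·5 + 2 ↦ 3·6^6 + 3·6^3 + 3·6^2 + 3·6 + 2|_6 = 140744 ⇒ 140743
(4) 140743|_6 = 3·6^6 + 3·6^3 + 3·6^2 + 3·6 + 1 ↦ 3·7^7 + 3·7^3 + 3·7^2 + 3·7 + 1|_7 = 2471827 ⇒ 2471826
(5) 2471826|_7 = 3·7^7 + 3·7^3 + 3·7^2 + 3·7 ↦ 3·8^8 + 3·8^3 + 3·8^2 + 3·8|_8 = 50333400 ⇒ 50333399
(6) 50333399|_8 = 3·8^8 + 3·8^3 + 3·8^2 + 2·8 + 7 ↦ 3·9^9 + 3·9^3 + 3·9^2 + 2·9 + 7|_9 = 1162263922 ⇒ 1162263921
(7) 1162263921|_9 = 3·9^9 + 3·9^3 + 3·9^2 + 2·9 + 6 ↦ 3·10^10 + 3·10^3 + 3·10^2 + 2·10 + 6|_10 = 30000003326 ⇒ 30000003325
(8) 30000003325|_10 = 3·10^10 + 3·10^3 + 3·10^2 + 2·10 + 5 ↦ 3·11^11 + 3·11^3 + 3·11^2 + 2·11 + 5|_11 = 855935016216 ⇒ 855935016215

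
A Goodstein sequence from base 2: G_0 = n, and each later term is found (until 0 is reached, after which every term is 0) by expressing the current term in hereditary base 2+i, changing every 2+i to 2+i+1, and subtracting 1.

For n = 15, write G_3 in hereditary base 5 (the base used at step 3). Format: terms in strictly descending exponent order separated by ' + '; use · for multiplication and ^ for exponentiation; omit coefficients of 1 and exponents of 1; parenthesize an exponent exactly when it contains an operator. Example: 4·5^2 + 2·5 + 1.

G_0=15  [base 2] 2^(2 + 1) + 2^2 + 2 + 1  →[2↦3]→  3^(3 + 1) + 3^3 + 3 + 1 = 112  −1 ⇒ G_1=111
G_1=111  [base 3] 3^(3 + 1) + 3^3 + 3  →[3↦4]→  4^(4 + 1) + 4^4 + 4 = 1284  −1 ⇒ G_2=1283
G_2=1283  [base 4] 4^(4 + 1) + 4^4 + 3  →[4↦5]→  5^(5 + 1) + 5^5 + 3 = 18753  −1 ⇒ G_3=18752
G_3=18752  [base 5] 5^(5 + 1) + 5^5 + 2  →[5↦6]→  6^(6 + 1) + 6^6 + 2 = 326594  −1 ⇒ G_4=326593

5^(5 + 1) + 5^5 + 2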